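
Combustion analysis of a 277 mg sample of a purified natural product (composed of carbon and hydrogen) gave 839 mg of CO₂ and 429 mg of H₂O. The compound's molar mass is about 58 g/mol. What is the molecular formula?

mol C = 0.839 g CO₂ ÷ 44.009 g/mol = 0.01906 mol
mol H = 2 × 0.429 g H₂O ÷ 18.015 g/mol = 0.04763 mol
Divide by the smallest (0.01906 mol): C 1.000, H 2.498
Multiplying each by 2 gives whole numbers: C 2.00, H 5.00
Empirical formula: C2H5
Empirical-formula mass = 29.06 g/mol; 58 ÷ 29.06 ≈ 2, so the molecular formula is C4H10.

C4H10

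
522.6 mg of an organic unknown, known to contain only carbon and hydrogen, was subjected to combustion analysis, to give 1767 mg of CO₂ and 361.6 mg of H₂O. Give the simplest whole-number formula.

CH

mol C = 1.767 g CO₂ ÷ 44.009 g/mol = 0.040151 mol
mol H = 2 × 0.3616 g H₂O ÷ 18.015 g/mol = 0.040144 mol
Divide by the smallest (0.040144 mol): C 1.000, H 1.000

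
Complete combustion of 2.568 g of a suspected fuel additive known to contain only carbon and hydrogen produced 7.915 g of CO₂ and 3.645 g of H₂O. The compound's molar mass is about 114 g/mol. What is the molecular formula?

C8H18

mol C = 7.915 g CO₂ ÷ 44.009 g/mol = 0.17985 mol
mol H = 2 × 3.645 g H₂O ÷ 18.015 g/mol = 0.40466 mol
Divide by the smallest (0.17985 mol): C 1.000, H 2.250
Multiplying each by 4 gives whole numbers: C 4.00, H 9.00
Empirical formula: C4H9
Empirical-formula mass = 57.12 g/mol; 114 ÷ 57.12 ≈ 2, so the molecular formula is C8H18.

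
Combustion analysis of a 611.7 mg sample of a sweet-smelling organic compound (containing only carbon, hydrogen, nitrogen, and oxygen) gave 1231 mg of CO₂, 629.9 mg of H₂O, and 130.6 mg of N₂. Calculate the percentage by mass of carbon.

mol C = 1.231 g CO₂ ÷ 44.009 g/mol = 0.027972 mol
mol H = 2 × 0.6299 g H₂O ÷ 18.015 g/mol = 0.069931 mol
mol N = 2 × 0.1306 g N₂ ÷ 28.014 g/mol = 0.0093239 mol
mass O = 0.6117 − (0.33597 + 0.070490 + 0.13060) = 0.074644 g → mol O = 0.074644 ÷ 15.999 = 0.0046655 mol
mass % C = 0.33597 g ÷ 0.6117 g × 100%

54.92%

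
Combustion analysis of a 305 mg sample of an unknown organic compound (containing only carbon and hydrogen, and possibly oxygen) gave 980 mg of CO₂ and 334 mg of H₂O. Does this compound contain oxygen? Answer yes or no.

mol C = 0.980 g CO₂ ÷ 44.009 g/mol = 0.02227 mol
mol H = 2 × 0.334 g H₂O ÷ 18.015 g/mol = 0.03708 mol
C and H together account for 0.3048 g — essentially the entire 0.305 g sample — so the compound contains no oxygen.

no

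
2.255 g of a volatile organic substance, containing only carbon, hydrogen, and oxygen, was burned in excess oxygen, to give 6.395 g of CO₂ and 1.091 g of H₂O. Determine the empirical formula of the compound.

mol C = 6.395 g CO₂ ÷ 44.009 g/mol = 0.14531 mol
mol H = 2 × 1.091 g H₂O ÷ 18.015 g/mol = 0.12112 mol
mass O = 2.255 − (1.7453 + 0.12209) = 0.38758 g → mol O = 0.38758 ÷ 15.999 = 0.024225 mol
Divide by the smallest (0.024225 mol): C 5.998, H 5.000, O 1.000

C6H5O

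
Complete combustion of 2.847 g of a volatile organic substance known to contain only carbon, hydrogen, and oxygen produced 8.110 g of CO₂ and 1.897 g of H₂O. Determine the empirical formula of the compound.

mol C = 8.110 g CO₂ ÷ 44.009 g/mol = 0.18428 mol
mol H = 2 × 1.897 g H₂O ÷ 18.015 g/mol = 0.21060 mol
mass O = 2.847 − (2.2134 + 0.21229) = 0.42132 g → mol O = 0.42132 ÷ 15.999 = 0.026334 mol
Divide by the smallest (0.026334 mol): C 6.998, H 7.997, O 1.000

C7H8O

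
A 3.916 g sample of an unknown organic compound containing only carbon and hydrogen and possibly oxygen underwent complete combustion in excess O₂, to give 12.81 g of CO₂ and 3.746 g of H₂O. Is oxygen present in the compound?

no

mol C = 12.81 g CO₂ ÷ 44.009 g/mol = 0.29108 mol
mol H = 2 × 3.746 g H₂O ÷ 18.015 g/mol = 0.41588 mol
C and H together account for 3.9153 g — essentially the entire 3.916 g sample — so the compound contains no oxygen.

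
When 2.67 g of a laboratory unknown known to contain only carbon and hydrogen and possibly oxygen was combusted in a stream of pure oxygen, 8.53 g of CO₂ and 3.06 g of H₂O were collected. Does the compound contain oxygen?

no

mol C = 8.53 g CO₂ ÷ 44.009 g/mol = 0.1938 mol
mol H = 2 × 3.06 g H₂O ÷ 18.015 g/mol = 0.3397 mol
C and H together account for 2.670 g — essentially the entire 2.67 g sample — so the compound contains no oxygen.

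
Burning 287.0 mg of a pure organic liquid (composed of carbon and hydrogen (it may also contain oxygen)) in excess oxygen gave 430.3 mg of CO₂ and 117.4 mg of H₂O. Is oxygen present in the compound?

yes

mol C = 0.4303 g CO₂ ÷ 44.009 g/mol = 0.0097775 mol
mol H = 2 × 0.1174 g H₂O ÷ 18.015 g/mol = 0.013034 mol
C and H account for only 0.13058 g of the 0.2870 g sample; the remaining 0.15642 g must be oxygen.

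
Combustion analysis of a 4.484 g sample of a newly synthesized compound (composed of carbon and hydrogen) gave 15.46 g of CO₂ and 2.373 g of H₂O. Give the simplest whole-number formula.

C4H3

mol C = 15.46 g CO₂ ÷ 44.009 g/mol = 0.35129 mol
mol H = 2 × 2.373 g H₂O ÷ 18.015 g/mol = 0.26345 mol
Divide by the smallest (0.26345 mol): C 1.333, H 1.000
Multiplying each by 3 gives whole numbers: C 4.00, H 3.00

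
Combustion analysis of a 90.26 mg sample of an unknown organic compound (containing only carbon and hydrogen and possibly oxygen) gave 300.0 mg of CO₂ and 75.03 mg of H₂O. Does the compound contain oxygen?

no

mol C = 0.3000 g CO₂ ÷ 44.009 g/mol = 0.0068168 mol
mol H = 2 × 0.07503 g H₂O ÷ 18.015 g/mol = 0.0083297 mol
C and H together account for 0.090273 g — essentially the entire 0.09026 g sample — so the compound contains no oxygen.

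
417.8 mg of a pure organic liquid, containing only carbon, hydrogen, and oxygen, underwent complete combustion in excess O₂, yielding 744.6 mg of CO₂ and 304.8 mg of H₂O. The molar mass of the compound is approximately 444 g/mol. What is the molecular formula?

mol C = 0.7446 g CO₂ ÷ 44.009 g/mol = 0.016919 mol
mol H = 2 × 0.3048 g H₂O ÷ 18.015 g/mol = 0.033838 mol
mass O = 0.4178 − (0.20322 + 0.034109) = 0.18047 g → mol O = 0.18047 ÷ 15.999 = 0.011280 mol
Divide by the smallest (0.011280 mol): C 1.500, H 3.000, O 1.000
Multiplying each by 2 gives whole numbers: C 3.00, H 6.00, O 2.00
Empirical formula: C3H6O2
Empirical-formula mass = 74.08 g/mol; 444 ÷ 74.08 ≈ 6, so the molecular formula is C18H36O12.

C18H36O12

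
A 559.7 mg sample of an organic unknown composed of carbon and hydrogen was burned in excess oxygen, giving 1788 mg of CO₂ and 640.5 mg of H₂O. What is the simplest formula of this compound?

mol C = 1.788 g CO₂ ÷ 44.009 g/mol = 0.040628 mol
mol H = 2 × 0.6405 g H₂O ÷ 18.015 g/mol = 0.071107 mol
Divide by the smallest (0.040628 mol): C 1.000, H 1.750
Multiplying each by 4 gives whole numbers: C 4.00, H 7.00

C4H7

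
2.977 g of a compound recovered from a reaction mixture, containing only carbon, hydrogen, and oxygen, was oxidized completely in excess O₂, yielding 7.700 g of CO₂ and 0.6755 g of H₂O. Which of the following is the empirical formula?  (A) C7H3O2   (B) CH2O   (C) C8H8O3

mol C = 7.700 g CO₂ ÷ 44.009 g/mol = 0.17496 mol
mol H = 2 × 0.6755 g H₂O ÷ 18.015 g/mol = 0.074993 mol
mass O = 2.977 − (2.1015 + 0.075593) = 0.79991 g → mol O = 0.79991 ÷ 15.999 = 0.049998 mol
Divide by the smallest (0.049998 mol): C 3.499, H 1.500, O 1.000
Multiplying each by 2 gives whole numbers: C 7.00, H 3.00, O 2.00

(A) C7H3O2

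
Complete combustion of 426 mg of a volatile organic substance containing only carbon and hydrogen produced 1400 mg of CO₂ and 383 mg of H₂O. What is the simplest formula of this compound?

mol C = 1.40 g CO₂ ÷ 44.009 g/mol = 0.03181 mol
mol H = 2 × 0.383 g H₂O ÷ 18.015 g/mol = 0.04252 mol
Divide by the smallest (0.03181 mol): C 1.000, H 1.337
Multiplying each by 3 gives whole numbers: C 3.00, H 4.01

C3H4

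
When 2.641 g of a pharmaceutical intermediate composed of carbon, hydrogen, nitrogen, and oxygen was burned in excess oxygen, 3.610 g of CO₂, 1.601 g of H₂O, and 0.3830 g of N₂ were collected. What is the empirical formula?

C6H13N2O5

mol C = 3.610 g CO₂ ÷ 44.009 g/mol = 0.082029 mol
mol H = 2 × 1.601 g H₂O ÷ 18.015 g/mol = 0.17774 mol
mol N = 2 × 0.3830 g N₂ ÷ 28.014 g/mol = 0.027343 mol
mass O = 2.641 − (0.98525 + 0.17916 + 0.38300) = 1.0936 g → mol O = 1.0936 ÷ 15.999 = 0.068354 mol
Divide by the smallest (0.027343 mol): C 3.000, H 6.500, N 1.000, O 2.500
Multiplying each by 2 gives whole numbers: C 6.00, H 13.00, N 2.00, O 5.00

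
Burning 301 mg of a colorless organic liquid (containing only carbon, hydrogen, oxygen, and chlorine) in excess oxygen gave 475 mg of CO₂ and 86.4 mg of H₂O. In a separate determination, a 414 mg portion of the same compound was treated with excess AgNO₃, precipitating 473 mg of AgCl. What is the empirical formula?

C9H8Cl2O4

mol C = 0.475 g CO₂ ÷ 44.009 g/mol = 0.01079 mol
mol H = 2 × 0.0864 g H₂O ÷ 18.015 g/mol = 0.009592 mol
From the AgCl data: mol Cl per gram of compound = (0.473 ÷ 143.318) ÷ 0.414 = 0.007972 mol/g, so in the 0.301 g combustion sample mol Cl = 0.002400 mol
mass O = 0.301 − (0.1296 + 0.009669 + 0.08506) = 0.07663 g → mol O = 0.07663 ÷ 15.999 = 0.004790 mol
Divide by the smallest (0.002400 mol): C 4.498, H 3.997, Cl 1.000, O 1.996
Multiplying each by 2 gives whole numbers: C 9.00, H 7.99, Cl 2.00, O 3.99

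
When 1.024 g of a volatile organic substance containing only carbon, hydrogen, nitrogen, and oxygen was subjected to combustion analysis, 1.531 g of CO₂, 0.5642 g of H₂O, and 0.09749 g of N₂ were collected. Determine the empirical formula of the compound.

C5H9NO4

mol C = 1.531 g CO₂ ÷ 44.009 g/mol = 0.034788 mol
mol H = 2 × 0.5642 g H₂O ÷ 18.015 g/mol = 0.062637 mol
mol N = 2 × 0.09749 g N₂ ÷ 28.014 g/mol = 0.0069601 mol
mass O = 1.024 − (0.41784 + 0.063138 + 0.097490) = 0.44553 g → mol O = 0.44553 ÷ 15.999 = 0.027847 mol
Divide by the smallest (0.0069601 mol): C 4.998, H 8.999, N 1.000, O 4.001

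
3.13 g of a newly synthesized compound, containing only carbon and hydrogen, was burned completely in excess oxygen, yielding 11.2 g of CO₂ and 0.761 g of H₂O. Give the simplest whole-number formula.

C3H

mol C = 11.2 g CO₂ ÷ 44.009 g/mol = 0.2545 mol
mol H = 2 × 0.761 g H₂O ÷ 18.015 g/mol = 0.08449 mol
Divide by the smallest (0.08449 mol): C 3.012, H 1.000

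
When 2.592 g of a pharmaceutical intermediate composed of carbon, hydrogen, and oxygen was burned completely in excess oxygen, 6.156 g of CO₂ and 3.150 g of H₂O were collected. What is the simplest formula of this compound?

mol C = 6.156 g CO₂ ÷ 44.009 g/mol = 0.13988 mol
mol H = 2 × 3.150 g H₂O ÷ 18.015 g/mol = 0.34971 mol
mass O = 2.592 − (1.6801 + 0.35251) = 0.55939 g → mol O = 0.55939 ÷ 15.999 = 0.034964 mol
Divide by the smallest (0.034964 mol): C 4.001, H 10.002, O 1.000

C4H10O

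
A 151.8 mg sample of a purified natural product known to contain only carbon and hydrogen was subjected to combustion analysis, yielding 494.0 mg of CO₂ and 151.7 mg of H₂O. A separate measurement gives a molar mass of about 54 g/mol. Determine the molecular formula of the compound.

mol C = 0.4940 g CO₂ ÷ 44.009 g/mol = 0.011225 mol
mol H = 2 × 0.1517 g H₂O ÷ 18.015 g/mol = 0.016842 mol
Divide by the smallest (0.011225 mol): C 1.000, H 1.500
Multiplying each by 2 gives whole numbers: C 2.00, H 3.00
Empirical formula: C2H3
Empirical-formula mass = 27.05 g/mol; 54 ÷ 27.05 ≈ 2, so the molecular formula is C4H6.

C4H6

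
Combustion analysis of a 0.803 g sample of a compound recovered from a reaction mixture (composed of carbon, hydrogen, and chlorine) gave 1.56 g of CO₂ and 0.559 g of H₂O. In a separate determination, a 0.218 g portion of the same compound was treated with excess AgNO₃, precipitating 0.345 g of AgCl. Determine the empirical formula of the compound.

mol C = 1.56 g CO₂ ÷ 44.009 g/mol = 0.03545 mol
mol H = 2 × 0.559 g H₂O ÷ 18.015 g/mol = 0.06206 mol
From the AgCl data: mol Cl per gram of compound = (0.345 ÷ 143.318) ÷ 0.218 = 0.01104 mol/g, so in the 0.803 g combustion sample mol Cl = 0.008867 mol
Divide by the smallest (0.008867 mol): C 3.998, H 6.999, Cl 1.000

C4H7Cl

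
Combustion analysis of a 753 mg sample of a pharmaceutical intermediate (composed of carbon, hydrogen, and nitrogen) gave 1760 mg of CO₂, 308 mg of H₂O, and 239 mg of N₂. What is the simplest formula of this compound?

mol C = 1.76 g CO₂ ÷ 44.009 g/mol = 0.03999 mol
mol H = 2 × 0.308 g H₂O ÷ 18.015 g/mol = 0.03419 mol
mol N = 2 × 0.239 g N₂ ÷ 28.014 g/mol = 0.01706 mol
Divide by the smallest (0.01706 mol): C 2.344, H 2.004, N 1.000
Multiplying each by 3 gives whole numbers: C 7.03, H 6.01, N 3.00

C7H6N3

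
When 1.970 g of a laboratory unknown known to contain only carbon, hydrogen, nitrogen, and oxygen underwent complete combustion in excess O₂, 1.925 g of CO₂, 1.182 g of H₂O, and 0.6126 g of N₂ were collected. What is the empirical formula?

CH3NO

mol C = 1.925 g CO₂ ÷ 44.009 g/mol = 0.043741 mol
mol H = 2 × 1.182 g H₂O ÷ 18.015 g/mol = 0.13122 mol
mol N = 2 × 0.6126 g N₂ ÷ 28.014 g/mol = 0.043735 mol
mass O = 1.970 − (0.52537 + 0.13227 + 0.61260) = 0.69975 g → mol O = 0.69975 ÷ 15.999 = 0.043737 mol
Divide by the smallest (0.043735 mol): C 1.000, H 3.000, N 1.000, O 1.000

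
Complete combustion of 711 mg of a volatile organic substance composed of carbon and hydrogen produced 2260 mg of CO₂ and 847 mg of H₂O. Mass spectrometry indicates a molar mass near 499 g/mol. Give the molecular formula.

C36H66

mol C = 2.26 g CO₂ ÷ 44.009 g/mol = 0.05135 mol
mol H = 2 × 0.847 g H₂O ÷ 18.015 g/mol = 0.09403 mol
Divide by the smallest (0.05135 mol): C 1.000, H 1.831
Multiplying each by 6 gives whole numbers: C 6.00, H 10.99
Empirical formula: C6H11
Empirical-formula mass = 83.15 g/mol; 499 ÷ 83.15 ≈ 6, so the molecular formula is C36H66.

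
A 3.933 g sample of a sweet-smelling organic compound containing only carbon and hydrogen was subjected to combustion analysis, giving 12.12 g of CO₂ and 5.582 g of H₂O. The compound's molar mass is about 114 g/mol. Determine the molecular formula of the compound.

C8H18

mol C = 12.12 g CO₂ ÷ 44.009 g/mol = 0.27540 mol
mol H = 2 × 5.582 g H₂O ÷ 18.015 g/mol = 0.61971 mol
Divide by the smallest (0.27540 mol): C 1.000, H 2.250
Multiplying each by 4 gives whole numbers: C 4.00, H 9.00
Empirical formula: C4H9
Empirical-formula mass = 57.12 g/mol; 114 ÷ 57.12 ≈ 2, so the molecular formula is C8H18.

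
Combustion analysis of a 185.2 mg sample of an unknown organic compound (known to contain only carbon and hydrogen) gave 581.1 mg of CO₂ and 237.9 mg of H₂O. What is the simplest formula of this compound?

CH2

mol C = 0.5811 g CO₂ ÷ 44.009 g/mol = 0.013204 mol
mol H = 2 × 0.2379 g H₂O ÷ 18.015 g/mol = 0.026411 mol
Divide by the smallest (0.013204 mol): C 1.000, H 2.000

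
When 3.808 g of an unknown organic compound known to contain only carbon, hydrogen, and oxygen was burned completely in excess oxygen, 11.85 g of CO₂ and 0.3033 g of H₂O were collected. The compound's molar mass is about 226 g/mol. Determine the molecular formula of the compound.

mol C = 11.85 g CO₂ ÷ 44.009 g/mol = 0.26926 mol
mol H = 2 × 0.3033 g H₂O ÷ 18.015 g/mol = 0.033672 mol
mass O = 3.808 − (3.2341 + 0.033941) = 0.53994 g → mol O = 0.53994 ÷ 15.999 = 0.033748 mol
Divide by the smallest (0.033672 mol): C 7.997, H 1.000, O 1.002
Empirical formula: C8HO
Empirical-formula mass = 113.09 g/mol; 226 ÷ 113.09 ≈ 2, so the molecular formula is C16H2O2.

C16H2O2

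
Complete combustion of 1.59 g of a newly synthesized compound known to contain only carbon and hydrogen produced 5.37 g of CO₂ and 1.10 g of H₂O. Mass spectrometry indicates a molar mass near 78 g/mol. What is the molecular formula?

C6H6

mol C = 5.37 g CO₂ ÷ 44.009 g/mol = 0.1220 mol
mol H = 2 × 1.10 g H₂O ÷ 18.015 g/mol = 0.1221 mol
Divide by the smallest (0.1220 mol): C 1.000, H 1.001
Empirical formula: CH
Empirical-formula mass = 13.02 g/mol; 78 ÷ 13.02 ≈ 6, so the molecular formula is C6H6.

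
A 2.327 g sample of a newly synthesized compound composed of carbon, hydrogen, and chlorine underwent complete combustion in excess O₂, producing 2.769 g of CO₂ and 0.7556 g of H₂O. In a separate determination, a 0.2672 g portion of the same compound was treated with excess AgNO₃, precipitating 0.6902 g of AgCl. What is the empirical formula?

C3H4Cl2

mol C = 2.769 g CO₂ ÷ 44.009 g/mol = 0.062919 mol
mol H = 2 × 0.7556 g H₂O ÷ 18.015 g/mol = 0.083886 mol
From the AgCl data: mol Cl per gram of compound = (0.6902 ÷ 143.318) ÷ 0.2672 = 0.018023 mol/g, so in the 2.327 g combustion sample mol Cl = 0.041941 mol
Divide by the smallest (0.041941 mol): C 1.500, H 2.000, Cl 1.000
Multiplying each by 2 gives whole numbers: C 3.00, H 4.00, Cl 2.00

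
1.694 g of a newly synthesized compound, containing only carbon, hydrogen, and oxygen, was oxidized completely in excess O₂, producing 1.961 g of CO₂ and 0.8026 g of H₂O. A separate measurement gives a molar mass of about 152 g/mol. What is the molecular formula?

C4H8O6

mol C = 1.961 g CO₂ ÷ 44.009 g/mol = 0.044559 mol
mol H = 2 × 0.8026 g H₂O ÷ 18.015 g/mol = 0.089104 mol
mass O = 1.694 − (0.53520 + 0.089816) = 1.0690 g → mol O = 1.0690 ÷ 15.999 = 0.066816 mol
Divide by the smallest (0.044559 mol): C 1.000, H 2.000, O 1.499
Multiplying each by 2 gives whole numbers: C 2.00, H 4.00, O 3.00
Empirical formula: C2H4O3
Empirical-formula mass = 76.05 g/mol; 152 ÷ 76.05 ≈ 2, so the molecular formula is C4H8O6.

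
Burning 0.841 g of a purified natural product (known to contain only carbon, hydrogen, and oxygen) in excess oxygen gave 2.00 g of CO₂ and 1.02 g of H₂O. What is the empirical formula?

C4H10O

mol C = 2.00 g CO₂ ÷ 44.009 g/mol = 0.04545 mol
mol H = 2 × 1.02 g H₂O ÷ 18.015 g/mol = 0.1132 mol
mass O = 0.841 − (0.5458 + 0.1141) = 0.1810 g → mol O = 0.1810 ÷ 15.999 = 0.01131 mol
Divide by the smallest (0.01131 mol): C 4.017, H 10.009, O 1.000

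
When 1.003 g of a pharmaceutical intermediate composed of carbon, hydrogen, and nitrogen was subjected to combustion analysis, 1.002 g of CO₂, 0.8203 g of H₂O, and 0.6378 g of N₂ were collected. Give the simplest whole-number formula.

mol C = 1.002 g CO₂ ÷ 44.009 g/mol = 0.022768 mol
mol H = 2 × 0.8203 g H₂O ÷ 18.015 g/mol = 0.091069 mol
mol N = 2 × 0.6378 g N₂ ÷ 28.014 g/mol = 0.045534 mol
Divide by the smallest (0.022768 mol): C 1.000, H 4.000, N 2.000

CH4N2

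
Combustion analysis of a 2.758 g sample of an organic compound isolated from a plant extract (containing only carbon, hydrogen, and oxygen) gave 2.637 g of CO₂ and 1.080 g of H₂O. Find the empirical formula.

mol C = 2.637 g CO₂ ÷ 44.009 g/mol = 0.059920 mol
mol H = 2 × 1.080 g H₂O ÷ 18.015 g/mol = 0.11990 mol
mass O = 2.758 − (0.71969 + 0.12086) = 1.9174 g → mol O = 1.9174 ÷ 15.999 = 0.11985 mol
Divide by the smallest (0.059920 mol): C 1.000, H 2.001, O 2.000

CH2O2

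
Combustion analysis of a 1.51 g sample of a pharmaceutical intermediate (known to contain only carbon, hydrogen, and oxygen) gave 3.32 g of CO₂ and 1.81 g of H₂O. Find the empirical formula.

mol C = 3.32 g CO₂ ÷ 44.009 g/mol = 0.07544 mol
mol H = 2 × 1.81 g H₂O ÷ 18.015 g/mol = 0.2009 mol
mass O = 1.51 − (0.9061 + 0.2026) = 0.4013 g → mol O = 0.4013 ÷ 15.999 = 0.02509 mol
Divide by the smallest (0.02509 mol): C 3.007, H 8.010, O 1.000

C3H8O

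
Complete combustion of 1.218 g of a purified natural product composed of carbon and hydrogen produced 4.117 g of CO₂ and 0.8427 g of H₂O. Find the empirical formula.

CH

mol C = 4.117 g CO₂ ÷ 44.009 g/mol = 0.093549 mol
mol H = 2 × 0.8427 g H₂O ÷ 18.015 g/mol = 0.093555 mol
Divide by the smallest (0.093549 mol): C 1.000, H 1.000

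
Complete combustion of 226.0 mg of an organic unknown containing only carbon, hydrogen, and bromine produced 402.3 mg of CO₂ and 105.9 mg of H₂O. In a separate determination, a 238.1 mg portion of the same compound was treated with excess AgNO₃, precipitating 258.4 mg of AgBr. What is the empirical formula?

C7H9Br

mol C = 0.4023 g CO₂ ÷ 44.009 g/mol = 0.0091413 mol
mol H = 2 × 0.1059 g H₂O ÷ 18.015 g/mol = 0.011757 mol
From the AgBr data: mol Br per gram of compound = (0.2584 ÷ 187.772) ÷ 0.2381 = 0.0057797 mol/g, so in the 0.2260 g combustion sample mol Br = 0.0013062 mol
Divide by the smallest (0.0013062 mol): C 6.998, H 9.001, Br 1.000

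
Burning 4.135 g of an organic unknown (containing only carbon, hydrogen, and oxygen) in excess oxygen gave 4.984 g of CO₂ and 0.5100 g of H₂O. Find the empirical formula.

mol C = 4.984 g CO₂ ÷ 44.009 g/mol = 0.11325 mol
mol H = 2 × 0.5100 g H₂O ÷ 18.015 g/mol = 0.056619 mol
mass O = 4.135 − (1.3602 + 0.057072) = 2.7177 g → mol O = 2.7177 ÷ 15.999 = 0.16987 mol
Divide by the smallest (0.056619 mol): C 2.000, H 1.000, O 3.000

C2HO3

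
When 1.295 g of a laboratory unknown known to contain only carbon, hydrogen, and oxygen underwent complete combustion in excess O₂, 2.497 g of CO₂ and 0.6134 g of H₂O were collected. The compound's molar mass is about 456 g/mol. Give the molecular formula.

mol C = 2.497 g CO₂ ÷ 44.009 g/mol = 0.056738 mol
mol H = 2 × 0.6134 g H₂O ÷ 18.015 g/mol = 0.068099 mol
mass O = 1.295 − (0.68148 + 0.068644) = 0.54487 g → mol O = 0.54487 ÷ 15.999 = 0.034057 mol
Divide by the smallest (0.034057 mol): C 1.666, H 2.000, O 1.000
Multiplying each by 3 gives whole numbers: C 5.00, H 6.00, O 3.00
Empirical formula: C5H6O3
Empirical-formula mass = 114.10 g/mol; 456 ÷ 114.10 ≈ 4, so the molecular formula is C20H24O12.

C20H24O12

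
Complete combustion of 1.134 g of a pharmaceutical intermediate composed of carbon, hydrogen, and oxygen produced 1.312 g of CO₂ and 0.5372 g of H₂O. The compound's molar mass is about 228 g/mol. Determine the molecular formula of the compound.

mol C = 1.312 g CO₂ ÷ 44.009 g/mol = 0.029812 mol
mol H = 2 × 0.5372 g H₂O ÷ 18.015 g/mol = 0.059639 mol
mass O = 1.134 − (0.35807 + 0.060116) = 0.71581 g → mol O = 0.71581 ÷ 15.999 = 0.044741 mol
Divide by the smallest (0.029812 mol): C 1.000, H 2.001, O 1.501
Multiplying each by 2 gives whole numbers: C 2.00, H 4.00, O 3.00
Empirical formula: C2H4O3
Empirical-formula mass = 76.05 g/mol; 228 ÷ 76.05 ≈ 3, so the molecular formula is C6H12O9.

C6H12O9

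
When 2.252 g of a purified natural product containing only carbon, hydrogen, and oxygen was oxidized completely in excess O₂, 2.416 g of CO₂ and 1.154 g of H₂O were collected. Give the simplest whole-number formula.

mol C = 2.416 g CO₂ ÷ 44.009 g/mol = 0.054898 mol
mol H = 2 × 1.154 g H₂O ÷ 18.015 g/mol = 0.12812 mol
mass O = 2.252 − (0.65938 + 0.12914) = 1.4635 g → mol O = 1.4635 ÷ 15.999 = 0.091473 mol
Divide by the smallest (0.054898 mol): C 1.000, H 2.334, O 1.666
Multiplying each by 3 gives whole numbers: C 3.00, H 7.00, O 5.00

C3H7O5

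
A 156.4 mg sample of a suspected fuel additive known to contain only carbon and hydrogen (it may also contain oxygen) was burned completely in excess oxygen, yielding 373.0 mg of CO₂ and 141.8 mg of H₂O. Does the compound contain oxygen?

yes

mol C = 0.3730 g CO₂ ÷ 44.009 g/mol = 0.0084755 mol
mol H = 2 × 0.1418 g H₂O ÷ 18.015 g/mol = 0.015742 mol
C and H account for only 0.11767 g of the 0.1564 g sample; the remaining 0.038732 g must be oxygen.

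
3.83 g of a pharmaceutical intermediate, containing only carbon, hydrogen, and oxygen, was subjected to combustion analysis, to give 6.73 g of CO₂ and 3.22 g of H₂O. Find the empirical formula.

mol C = 6.73 g CO₂ ÷ 44.009 g/mol = 0.1529 mol
mol H = 2 × 3.22 g H₂O ÷ 18.015 g/mol = 0.3575 mol
mass O = 3.83 − (1.837 + 0.3603) = 1.633 g → mol O = 1.633 ÷ 15.999 = 0.1021 mol
Divide by the smallest (0.1021 mol): C 1.498, H 3.503, O 1.000
Multiplying each by 2 gives whole numbers: C 3.00, H 7.01, O 2.00

C3H7O2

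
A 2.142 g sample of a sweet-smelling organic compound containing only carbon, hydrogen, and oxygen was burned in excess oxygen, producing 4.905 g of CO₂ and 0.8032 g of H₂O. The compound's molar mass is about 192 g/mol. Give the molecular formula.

mol C = 4.905 g CO₂ ÷ 44.009 g/mol = 0.11145 mol
mol H = 2 × 0.8032 g H₂O ÷ 18.015 g/mol = 0.089170 mol
mass O = 2.142 − (1.3387 + 0.089883) = 0.71344 g → mol O = 0.71344 ÷ 15.999 = 0.044593 mol
Divide by the smallest (0.044593 mol): C 2.499, H 2.000, O 1.000
Multiplying each by 2 gives whole numbers: C 5.00, H 4.00, O 2.00
Empirical formula: C5H4O2
Empirical-formula mass = 96.08 g/mol; 192 ÷ 96.08 ≈ 2, so the molecular formula is C10H8O4.

C10H8O4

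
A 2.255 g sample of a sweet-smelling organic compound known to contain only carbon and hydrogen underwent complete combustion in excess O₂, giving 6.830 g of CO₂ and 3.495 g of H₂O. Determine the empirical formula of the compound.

C2H5

mol C = 6.830 g CO₂ ÷ 44.009 g/mol = 0.15520 mol
mol H = 2 × 3.495 g H₂O ÷ 18.015 g/mol = 0.38801 mol
Divide by the smallest (0.15520 mol): C 1.000, H 2.500
Multiplying each by 2 gives whole numbers: C 2.00, H 5.00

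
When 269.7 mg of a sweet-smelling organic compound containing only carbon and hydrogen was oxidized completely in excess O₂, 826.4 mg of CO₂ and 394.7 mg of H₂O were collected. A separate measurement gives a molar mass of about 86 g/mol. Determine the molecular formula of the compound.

mol C = 0.8264 g CO₂ ÷ 44.009 g/mol = 0.018778 mol
mol H = 2 × 0.3947 g H₂O ÷ 18.015 g/mol = 0.043819 mol
Divide by the smallest (0.018778 mol): C 1.000, H 2.334
Multiplying each by 3 gives whole numbers: C 3.00, H 7.00
Empirical formula: C3H7
Empirical-formula mass = 43.09 g/mol; 86 ÷ 43.09 ≈ 2, so the molecular formula is C6H14.

C6H14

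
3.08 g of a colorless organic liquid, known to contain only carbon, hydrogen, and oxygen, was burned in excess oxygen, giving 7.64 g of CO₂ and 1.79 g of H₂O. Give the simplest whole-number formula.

C7H8O2

mol C = 7.64 g CO₂ ÷ 44.009 g/mol = 0.1736 mol
mol H = 2 × 1.79 g H₂O ÷ 18.015 g/mol = 0.1987 mol
mass O = 3.08 − (2.085 + 0.2003) = 0.7946 g → mol O = 0.7946 ÷ 15.999 = 0.04966 mol
Divide by the smallest (0.04966 mol): C 3.496, H 4.001, O 1.000
Multiplying each by 2 gives whole numbers: C 6.99, H 8.00, O 2.00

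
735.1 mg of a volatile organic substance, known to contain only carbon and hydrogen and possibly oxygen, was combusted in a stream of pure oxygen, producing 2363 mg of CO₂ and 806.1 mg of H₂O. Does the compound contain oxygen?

no

mol C = 2.363 g CO₂ ÷ 44.009 g/mol = 0.053694 mol
mol H = 2 × 0.8061 g H₂O ÷ 18.015 g/mol = 0.089492 mol
C and H together account for 0.73512 g — essentially the entire 0.7351 g sample — so the compound contains no oxygen.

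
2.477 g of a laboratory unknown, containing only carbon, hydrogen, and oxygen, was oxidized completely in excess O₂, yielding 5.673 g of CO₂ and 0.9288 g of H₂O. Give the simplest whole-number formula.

mol C = 5.673 g CO₂ ÷ 44.009 g/mol = 0.12891 mol
mol H = 2 × 0.9288 g H₂O ÷ 18.015 g/mol = 0.10311 mol
mass O = 2.477 − (1.5483 + 0.10394) = 0.82478 g → mol O = 0.82478 ÷ 15.999 = 0.051552 mol
Divide by the smallest (0.051552 mol): C 2.501, H 2.000, O 1.000
Multiplying each by 2 gives whole numbers: C 5.00, H 4.00, O 2.00

C5H4O2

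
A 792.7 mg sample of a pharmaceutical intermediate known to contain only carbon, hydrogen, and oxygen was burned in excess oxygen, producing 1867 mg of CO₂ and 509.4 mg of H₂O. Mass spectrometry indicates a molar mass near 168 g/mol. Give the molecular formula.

C9H12O3

mol C = 1.867 g CO₂ ÷ 44.009 g/mol = 0.042423 mol
mol H = 2 × 0.5094 g H₂O ÷ 18.015 g/mol = 0.056553 mol
mass O = 0.7927 − (0.50954 + 0.057005) = 0.22615 g → mol O = 0.22615 ÷ 15.999 = 0.014135 mol
Divide by the smallest (0.014135 mol): C 3.001, H 4.001, O 1.000
Empirical formula: C3H4O
Empirical-formula mass = 56.06 g/mol; 168 ÷ 56.06 ≈ 3, so the molecular formula is C9H12O3.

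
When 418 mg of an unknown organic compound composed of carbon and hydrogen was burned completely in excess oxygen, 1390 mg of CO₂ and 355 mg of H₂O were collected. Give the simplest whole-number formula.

mol C = 1.39 g CO₂ ÷ 44.009 g/mol = 0.03158 mol
mol H = 2 × 0.355 g H₂O ÷ 18.015 g/mol = 0.03941 mol
Divide by the smallest (0.03158 mol): C 1.000, H 1.248
Multiplying each by 4 gives whole numbers: C 4.00, H 4.99

C4H5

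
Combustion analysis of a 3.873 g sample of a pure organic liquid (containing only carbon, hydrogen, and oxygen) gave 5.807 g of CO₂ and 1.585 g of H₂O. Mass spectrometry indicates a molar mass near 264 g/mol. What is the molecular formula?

C9H12O9

mol C = 5.807 g CO₂ ÷ 44.009 g/mol = 0.13195 mol
mol H = 2 × 1.585 g H₂O ÷ 18.015 g/mol = 0.17596 mol
mass O = 3.873 − (1.5849 + 0.17737) = 2.1108 g → mol O = 2.1108 ÷ 15.999 = 0.13193 mol
Divide by the smallest (0.13193 mol): C 1.000, H 1.334, O 1.000
Multiplying each by 3 gives whole numbers: C 3.00, H 4.00, O 3.00
Empirical formula: C3H4O3
Empirical-formula mass = 88.06 g/mol; 264 ÷ 88.06 ≈ 3, so the molecular formula is C9H12O9.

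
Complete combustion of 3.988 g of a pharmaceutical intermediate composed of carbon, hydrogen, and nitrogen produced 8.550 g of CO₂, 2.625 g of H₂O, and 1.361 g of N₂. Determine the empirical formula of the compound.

C2H3N

mol C = 8.550 g CO₂ ÷ 44.009 g/mol = 0.19428 mol
mol H = 2 × 2.625 g H₂O ÷ 18.015 g/mol = 0.29142 mol
mol N = 2 × 1.361 g N₂ ÷ 28.014 g/mol = 0.097166 mol
Divide by the smallest (0.097166 mol): C 1.999, H 2.999, N 1.000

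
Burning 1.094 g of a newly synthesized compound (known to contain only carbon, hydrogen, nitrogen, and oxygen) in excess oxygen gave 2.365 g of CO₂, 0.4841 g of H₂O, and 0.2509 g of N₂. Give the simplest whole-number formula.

C6H6N2O

mol C = 2.365 g CO₂ ÷ 44.009 g/mol = 0.053739 mol
mol H = 2 × 0.4841 g H₂O ÷ 18.015 g/mol = 0.053744 mol
mol N = 2 × 0.2509 g N₂ ÷ 28.014 g/mol = 0.017912 mol
mass O = 1.094 − (0.64546 + 0.054174 + 0.25090) = 0.14347 g → mol O = 0.14347 ÷ 15.999 = 0.0089672 mol
Divide by the smallest (0.0089672 mol): C 5.993, H 5.993, N 1.998, O 1.000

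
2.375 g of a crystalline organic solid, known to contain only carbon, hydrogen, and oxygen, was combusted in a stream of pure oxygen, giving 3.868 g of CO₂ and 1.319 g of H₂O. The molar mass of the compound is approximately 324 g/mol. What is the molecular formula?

mol C = 3.868 g CO₂ ÷ 44.009 g/mol = 0.087891 mol
mol H = 2 × 1.319 g H₂O ÷ 18.015 g/mol = 0.14643 mol
mass O = 2.375 − (1.0557 + 0.14760) = 1.1717 g → mol O = 1.1717 ÷ 15.999 = 0.073238 mol
Divide by the smallest (0.073238 mol): C 1.200, H 1.999, O 1.000
Multiplying each by 5 gives whole numbers: C 6.00, H 10.00, O 5.00
Empirical formula: C6H10O5
Empirical-formula mass = 162.14 g/mol; 324 ÷ 162.14 ≈ 2, so the molecular formula is C12H20O10.

C12H20O10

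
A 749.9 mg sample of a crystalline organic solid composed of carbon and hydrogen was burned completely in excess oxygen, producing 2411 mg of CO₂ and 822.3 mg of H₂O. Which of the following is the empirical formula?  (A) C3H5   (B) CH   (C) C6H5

(A) C3H5

mol C = 2.411 g CO₂ ÷ 44.009 g/mol = 0.054784 mol
mol H = 2 × 0.8223 g H₂O ÷ 18.015 g/mol = 0.091291 mol
Divide by the smallest (0.054784 mol): C 1.000, H 1.666
Multiplying each by 3 gives whole numbers: C 3.00, H 5.00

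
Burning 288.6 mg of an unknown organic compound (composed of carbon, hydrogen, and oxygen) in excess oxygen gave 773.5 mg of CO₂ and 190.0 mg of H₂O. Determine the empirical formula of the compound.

C5H6O

mol C = 0.7735 g CO₂ ÷ 44.009 g/mol = 0.017576 mol
mol H = 2 × 0.1900 g H₂O ÷ 18.015 g/mol = 0.021094 mol
mass O = 0.2886 − (0.21110 + 0.021262) = 0.056233 g → mol O = 0.056233 ÷ 15.999 = 0.0035148 mol
Divide by the smallest (0.0035148 mol): C 5.001, H 6.001, O 1.000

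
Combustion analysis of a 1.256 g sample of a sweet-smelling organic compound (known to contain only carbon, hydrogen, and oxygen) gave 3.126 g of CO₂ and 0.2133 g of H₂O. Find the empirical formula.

C3HO

mol C = 3.126 g CO₂ ÷ 44.009 g/mol = 0.071031 mol
mol H = 2 × 0.2133 g H₂O ÷ 18.015 g/mol = 0.023680 mol
mass O = 1.256 − (0.85315 + 0.023870) = 0.37898 g → mol O = 0.37898 ÷ 15.999 = 0.023688 mol
Divide by the smallest (0.023680 mol): C 3.000, H 1.000, O 1.000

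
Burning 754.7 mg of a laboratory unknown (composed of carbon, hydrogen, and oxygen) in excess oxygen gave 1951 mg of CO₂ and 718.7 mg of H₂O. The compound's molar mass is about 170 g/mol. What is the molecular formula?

mol C = 1.951 g CO₂ ÷ 44.009 g/mol = 0.044332 mol
mol H = 2 × 0.7187 g H₂O ÷ 18.015 g/mol = 0.079789 mol
mass O = 0.7547 − (0.53247 + 0.080427) = 0.14180 g → mol O = 0.14180 ÷ 15.999 = 0.0088632 mol
Divide by the smallest (0.0088632 mol): C 5.002, H 9.002, O 1.000
Empirical formula: C5H9O
Empirical-formula mass = 85.13 g/mol; 170 ÷ 85.13 ≈ 2, so the molecular formula is C10H18O2.

C10H18O2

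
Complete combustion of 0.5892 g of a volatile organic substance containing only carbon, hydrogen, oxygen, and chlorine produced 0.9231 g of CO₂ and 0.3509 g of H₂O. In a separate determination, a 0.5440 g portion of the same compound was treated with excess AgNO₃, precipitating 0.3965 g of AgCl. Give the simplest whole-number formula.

mol C = 0.9231 g CO₂ ÷ 44.009 g/mol = 0.020975 mol
mol H = 2 × 0.3509 g H₂O ÷ 18.015 g/mol = 0.038956 mol
From the AgCl data: mol Cl per gram of compound = (0.3965 ÷ 143.318) ÷ 0.5440 = 0.0050856 mol/g, so in the 0.5892 g combustion sample mol Cl = 0.0029964 mol
mass O = 0.5892 − (0.25193 + 0.039268 + 0.10622) = 0.19177 g → mol O = 0.19177 ÷ 15.999 = 0.011987 mol
Divide by the smallest (0.0029964 mol): C 7.000, H 13.001, Cl 1.000, O 4.000

C7H13ClO4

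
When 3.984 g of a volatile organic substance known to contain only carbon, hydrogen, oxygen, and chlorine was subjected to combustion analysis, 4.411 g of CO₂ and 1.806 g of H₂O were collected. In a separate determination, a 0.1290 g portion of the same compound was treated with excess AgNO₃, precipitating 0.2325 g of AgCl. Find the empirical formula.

mol C = 4.411 g CO₂ ÷ 44.009 g/mol = 0.10023 mol
mol H = 2 × 1.806 g H₂O ÷ 18.015 g/mol = 0.20050 mol
From the AgCl data: mol Cl per gram of compound = (0.2325 ÷ 143.318) ÷ 0.1290 = 0.012576 mol/g, so in the 3.984 g combustion sample mol Cl = 0.050102 mol
mass O = 3.984 − (1.2039 + 0.20210 + 1.7761) = 0.80194 g → mol O = 0.80194 ÷ 15.999 = 0.050124 mol
Divide by the smallest (0.050102 mol): C 2.001, H 4.002, Cl 1.000, O 1.000

C2H4ClO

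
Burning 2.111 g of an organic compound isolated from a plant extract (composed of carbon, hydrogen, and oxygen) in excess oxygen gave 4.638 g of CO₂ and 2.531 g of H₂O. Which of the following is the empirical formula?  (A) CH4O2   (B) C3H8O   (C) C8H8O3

mol C = 4.638 g CO₂ ÷ 44.009 g/mol = 0.10539 mol
mol H = 2 × 2.531 g H₂O ÷ 18.015 g/mol = 0.28099 mol
mass O = 2.111 − (1.2658 + 0.28324) = 0.56195 g → mol O = 0.56195 ÷ 15.999 = 0.035124 mol
Divide by the smallest (0.035124 mol): C 3.000, H 8.000, O 1.000

(B) C3H8O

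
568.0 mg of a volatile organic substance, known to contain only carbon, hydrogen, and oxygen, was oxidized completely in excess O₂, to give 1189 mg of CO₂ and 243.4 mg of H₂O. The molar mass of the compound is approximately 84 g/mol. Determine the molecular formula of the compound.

C4H4O2

mol C = 1.189 g CO₂ ÷ 44.009 g/mol = 0.027017 mol
mol H = 2 × 0.2434 g H₂O ÷ 18.015 g/mol = 0.027022 mol
mass O = 0.5680 − (0.32450 + 0.027238) = 0.21626 g → mol O = 0.21626 ÷ 15.999 = 0.013517 mol
Divide by the smallest (0.013517 mol): C 1.999, H 1.999, O 1.000
Empirical formula: C2H2O
Empirical-formula mass = 42.04 g/mol; 84 ÷ 42.04 ≈ 2, so the molecular formula is C4H4O2.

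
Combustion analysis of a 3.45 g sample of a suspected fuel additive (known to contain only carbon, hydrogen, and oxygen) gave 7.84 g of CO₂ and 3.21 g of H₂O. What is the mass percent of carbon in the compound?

mol C = 7.84 g CO₂ ÷ 44.009 g/mol = 0.1781 mol
mol H = 2 × 3.21 g H₂O ÷ 18.015 g/mol = 0.3564 mol
mass O = 3.45 − (2.140 + 0.3592) = 0.9511 g → mol O = 0.9511 ÷ 15.999 = 0.05945 mol
mass % C = 2.140 g ÷ 3.45 g × 100%

62.0%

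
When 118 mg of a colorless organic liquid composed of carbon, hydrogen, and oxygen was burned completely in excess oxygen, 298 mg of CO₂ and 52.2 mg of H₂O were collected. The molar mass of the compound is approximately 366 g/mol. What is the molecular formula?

C21H18O6

mol C = 0.298 g CO₂ ÷ 44.009 g/mol = 0.006771 mol
mol H = 2 × 0.0522 g H₂O ÷ 18.015 g/mol = 0.005795 mol
mass O = 0.118 − (0.08133 + 0.005842) = 0.03083 g → mol O = 0.03083 ÷ 15.999 = 0.001927 mol
Divide by the smallest (0.001927 mol): C 3.514, H 3.008, O 1.000
Multiplying each by 2 gives whole numbers: C 7.03, H 6.02, O 2.00
Empirical formula: C7H6O2
Empirical-formula mass = 122.12 g/mol; 366 ÷ 122.12 ≈ 3, so the molecular formula is C21H18O6.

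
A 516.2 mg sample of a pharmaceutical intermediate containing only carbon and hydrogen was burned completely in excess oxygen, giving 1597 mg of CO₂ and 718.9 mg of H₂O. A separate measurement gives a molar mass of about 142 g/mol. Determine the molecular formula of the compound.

C10H22

mol C = 1.597 g CO₂ ÷ 44.009 g/mol = 0.036288 mol
mol H = 2 × 0.7189 g H₂O ÷ 18.015 g/mol = 0.079811 mol
Divide by the smallest (0.036288 mol): C 1.000, H 2.199
Multiplying each by 5 gives whole numbers: C 5.00, H 11.00
Empirical formula: C5H11
Empirical-formula mass = 71.14 g/mol; 142 ÷ 71.14 ≈ 2, so the molecular formula is C10H22.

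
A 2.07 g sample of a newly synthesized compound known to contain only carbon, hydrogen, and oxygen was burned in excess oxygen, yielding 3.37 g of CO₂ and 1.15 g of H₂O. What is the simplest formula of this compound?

mol C = 3.37 g CO₂ ÷ 44.009 g/mol = 0.07658 mol
mol H = 2 × 1.15 g H₂O ÷ 18.015 g/mol = 0.1277 mol
mass O = 2.07 − (0.9197 + 0.1287) = 1.022 g → mol O = 1.022 ÷ 15.999 = 0.06385 mol
Divide by the smallest (0.06385 mol): C 1.199, H 2.000, O 1.000
Multiplying each by 5 gives whole numbers: C 6.00, H 10.00, O 5.00

C6H10O5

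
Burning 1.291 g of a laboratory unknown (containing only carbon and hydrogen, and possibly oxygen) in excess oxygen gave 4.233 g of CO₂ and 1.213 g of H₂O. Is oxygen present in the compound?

mol C = 4.233 g CO₂ ÷ 44.009 g/mol = 0.096185 mol
mol H = 2 × 1.213 g H₂O ÷ 18.015 g/mol = 0.13467 mol
C and H together account for 1.2910 g — essentially the entire 1.291 g sample — so the compound contains no oxygen.

no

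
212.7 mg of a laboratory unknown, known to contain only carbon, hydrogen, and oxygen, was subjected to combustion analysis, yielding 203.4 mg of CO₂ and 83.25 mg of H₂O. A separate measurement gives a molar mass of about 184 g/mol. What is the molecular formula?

C4H8O8

mol C = 0.2034 g CO₂ ÷ 44.009 g/mol = 0.0046218 mol
mol H = 2 × 0.08325 g H₂O ÷ 18.015 g/mol = 0.0092423 mol
mass O = 0.2127 − (0.055512 + 0.0093162) = 0.14787 g → mol O = 0.14787 ÷ 15.999 = 0.0092425 mol
Divide by the smallest (0.0046218 mol): C 1.000, H 2.000, O 2.000
Empirical formula: CH2O2
Empirical-formula mass = 46.02 g/mol; 184 ÷ 46.02 ≈ 4, so the molecular formula is C4H8O8.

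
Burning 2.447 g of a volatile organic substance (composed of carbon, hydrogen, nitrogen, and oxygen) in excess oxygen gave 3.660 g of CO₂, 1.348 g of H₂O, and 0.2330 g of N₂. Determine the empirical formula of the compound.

C5H9NO4

mol C = 3.660 g CO₂ ÷ 44.009 g/mol = 0.083165 mol
mol H = 2 × 1.348 g H₂O ÷ 18.015 g/mol = 0.14965 mol
mol N = 2 × 0.2330 g N₂ ÷ 28.014 g/mol = 0.016635 mol
mass O = 2.447 − (0.99889 + 0.15085 + 0.23300) = 1.0643 g → mol O = 1.0643 ÷ 15.999 = 0.066520 mol
Divide by the smallest (0.016635 mol): C 5.000, H 8.997, N 1.000, O 3.999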